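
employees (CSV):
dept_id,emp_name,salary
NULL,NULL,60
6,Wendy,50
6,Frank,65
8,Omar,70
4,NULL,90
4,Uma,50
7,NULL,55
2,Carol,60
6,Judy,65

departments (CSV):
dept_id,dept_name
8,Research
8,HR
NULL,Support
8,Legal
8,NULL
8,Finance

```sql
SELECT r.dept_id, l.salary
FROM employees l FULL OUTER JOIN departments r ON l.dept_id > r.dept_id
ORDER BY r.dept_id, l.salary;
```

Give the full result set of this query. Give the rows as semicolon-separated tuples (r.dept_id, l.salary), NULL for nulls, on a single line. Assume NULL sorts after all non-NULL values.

FULL OUTER JOIN keeps every row from both sides; unmatched rows get NULL for the other side's columns.
Matching on l.dept_id > r.dept_id. A NULL in a compared column never satisfies the condition.
- l row (dept_id=NULL): no match → kept, r columns NULL.
- l row (dept_id=6): no match → kept, r columns NULL.
- l row (dept_id=6): no match → kept, r columns NULL.
- l row (dept_id=8): no match → kept, r columns NULL.
- l row (dept_id=4): no match → kept, r columns NULL.
- l row (dept_id=4): no match → kept, r columns NULL.
- l row (dept_id=7): no match → kept, r columns NULL.
- l row (dept_id=2): no match → kept, r columns NULL.
- l row (dept_id=6): no match → kept, r columns NULL.
- 6 r row(s) had no l match → kept, l columns NULL.

(8, NULL); (8, NULL); (8, NULL); (8, NULL); (8, NULL); (NULL, 50); (NULL, 50); (NULL, 55); (NULL, 60); (NULL, 60); (NULL, 65); (NULL, 65); (NULL, 70); (NULL, 90); (NULL, NULL)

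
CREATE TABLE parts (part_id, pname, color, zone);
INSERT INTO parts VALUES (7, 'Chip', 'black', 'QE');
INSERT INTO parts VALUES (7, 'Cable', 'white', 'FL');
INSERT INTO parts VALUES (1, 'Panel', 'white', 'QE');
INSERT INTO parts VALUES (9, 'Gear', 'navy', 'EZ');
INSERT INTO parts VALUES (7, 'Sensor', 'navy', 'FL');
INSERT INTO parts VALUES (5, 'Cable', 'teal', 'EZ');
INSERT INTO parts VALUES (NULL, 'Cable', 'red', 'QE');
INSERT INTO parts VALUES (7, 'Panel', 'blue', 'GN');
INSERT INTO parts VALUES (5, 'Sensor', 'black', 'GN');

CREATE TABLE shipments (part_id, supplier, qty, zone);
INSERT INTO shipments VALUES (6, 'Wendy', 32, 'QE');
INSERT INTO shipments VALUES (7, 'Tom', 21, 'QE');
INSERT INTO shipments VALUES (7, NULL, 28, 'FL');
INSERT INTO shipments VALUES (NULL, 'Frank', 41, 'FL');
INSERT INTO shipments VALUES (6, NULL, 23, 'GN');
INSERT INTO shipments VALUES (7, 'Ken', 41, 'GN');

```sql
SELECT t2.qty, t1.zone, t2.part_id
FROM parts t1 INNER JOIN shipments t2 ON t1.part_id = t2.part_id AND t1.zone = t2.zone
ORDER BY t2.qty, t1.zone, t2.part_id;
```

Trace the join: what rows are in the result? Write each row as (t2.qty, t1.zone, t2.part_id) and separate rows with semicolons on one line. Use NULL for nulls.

(21, QE, 7); (28, FL, 7); (28, FL, 7); (41, GN, 7)

INNER JOIN keeps only pairs where the ON condition holds.
Matching on t1.part_id = t2.part_id AND t1.zone = t2.zone. A NULL in a compared column never satisfies the condition.
Matched pairs: 4.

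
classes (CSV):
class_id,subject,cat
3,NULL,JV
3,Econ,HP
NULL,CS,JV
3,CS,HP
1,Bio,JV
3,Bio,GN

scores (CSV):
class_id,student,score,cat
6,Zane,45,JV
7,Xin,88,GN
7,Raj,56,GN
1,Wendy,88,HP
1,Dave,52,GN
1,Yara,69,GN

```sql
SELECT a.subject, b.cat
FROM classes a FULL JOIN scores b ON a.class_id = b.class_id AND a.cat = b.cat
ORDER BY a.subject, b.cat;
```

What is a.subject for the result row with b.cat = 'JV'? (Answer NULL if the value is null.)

FULL OUTER JOIN keeps every row from both sides; unmatched rows get NULL for the other side's columns.
Matching on a.class_id = b.class_id AND a.cat = b.cat. A NULL in a compared column never satisfies the condition.
Matched pairs: 0; unmatched a rows kept: 6; unmatched b rows kept: 6.

NULL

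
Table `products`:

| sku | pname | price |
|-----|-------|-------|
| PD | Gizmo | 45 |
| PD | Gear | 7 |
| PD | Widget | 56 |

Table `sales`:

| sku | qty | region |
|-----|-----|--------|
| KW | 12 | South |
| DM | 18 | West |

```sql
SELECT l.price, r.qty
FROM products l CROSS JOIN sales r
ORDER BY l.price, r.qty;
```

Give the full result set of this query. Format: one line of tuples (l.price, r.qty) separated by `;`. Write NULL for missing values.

CROSS JOIN pairs every row of `products` with every row of `sales`: 3 × 2 = 6 rows.
After projecting and ordering:
l.price | r.qty
7 | 12
7 | 18
45 | 12
45 | 18
56 | 12
56 | 18

(7, 12); (7, 18); (45, 12); (45, 18); (56, 12); (56, 18)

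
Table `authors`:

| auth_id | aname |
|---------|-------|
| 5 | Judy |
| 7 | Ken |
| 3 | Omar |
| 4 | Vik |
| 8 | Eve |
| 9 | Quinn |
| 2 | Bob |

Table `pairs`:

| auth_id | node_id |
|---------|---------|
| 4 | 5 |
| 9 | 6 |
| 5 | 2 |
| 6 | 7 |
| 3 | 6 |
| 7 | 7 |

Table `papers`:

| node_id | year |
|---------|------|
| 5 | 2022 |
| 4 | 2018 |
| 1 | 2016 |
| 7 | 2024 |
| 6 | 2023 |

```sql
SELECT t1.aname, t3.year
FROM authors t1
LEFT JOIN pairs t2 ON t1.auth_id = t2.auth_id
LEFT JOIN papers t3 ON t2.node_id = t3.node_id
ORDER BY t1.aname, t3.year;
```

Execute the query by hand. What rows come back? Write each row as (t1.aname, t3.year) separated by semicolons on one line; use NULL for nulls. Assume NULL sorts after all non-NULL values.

Evaluate left to right. First `authors t1 LEFT JOIN pairs t2` on auth_id: 7 row(s).
Then LEFT JOIN `papers t3` on node_id: each of those 7 rows is kept; rows whose t2.node_id has no match in t3 get NULL for t3's columns.

(Bob, NULL); (Eve, NULL); (Judy, NULL); (Ken, 2024); (Omar, 2023); (Quinn, 2023); (Vik, 2022)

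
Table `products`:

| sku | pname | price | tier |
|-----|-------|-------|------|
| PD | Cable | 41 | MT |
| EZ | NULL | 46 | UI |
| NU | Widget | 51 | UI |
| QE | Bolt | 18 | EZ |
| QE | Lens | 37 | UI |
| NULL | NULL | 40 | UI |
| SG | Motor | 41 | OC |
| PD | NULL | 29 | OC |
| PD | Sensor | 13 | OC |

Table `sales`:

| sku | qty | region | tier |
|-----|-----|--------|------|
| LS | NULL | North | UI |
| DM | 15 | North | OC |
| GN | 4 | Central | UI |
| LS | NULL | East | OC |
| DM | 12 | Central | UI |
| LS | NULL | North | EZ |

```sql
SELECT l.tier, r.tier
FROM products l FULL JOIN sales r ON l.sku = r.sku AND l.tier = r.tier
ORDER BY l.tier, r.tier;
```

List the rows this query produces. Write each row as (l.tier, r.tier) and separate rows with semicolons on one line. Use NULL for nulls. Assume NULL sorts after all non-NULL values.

(EZ, NULL); (MT, NULL); (OC, NULL); (OC, NULL); (OC, NULL); (UI, NULL); (UI, NULL); (UI, NULL); (UI, NULL); (NULL, EZ); (NULL, OC); (NULL, OC); (NULL, UI); (NULL, UI); (NULL, UI)

FULL OUTER JOIN keeps every row from both sides; unmatched rows get NULL for the other side's columns.
Matching on l.sku = r.sku AND l.tier = r.tier. A NULL in a compared column never satisfies the condition.
- sku=PD, tier=MT: no r row matches, row kept with r columns NULL.
- sku=EZ, tier=UI: no r row matches, row kept with r columns NULL.
- sku=NU, tier=UI: no r row matches, row kept with r columns NULL.
- sku=QE, tier=EZ: no r row matches, row kept with r columns NULL.
- sku=QE, tier=UI: no r row matches, row kept with r columns NULL.
- sku=NULL, tier=UI: no r row matches, row kept with r columns NULL.
- sku=SG, tier=OC: no r row matches, row kept with r columns NULL.
- sku=PD, tier=OC: no r row matches, row kept with r columns NULL.
- sku=PD, tier=OC: no r row matches, row kept with r columns NULL.
- 6 r row(s) had no l match → kept, l columns NULL.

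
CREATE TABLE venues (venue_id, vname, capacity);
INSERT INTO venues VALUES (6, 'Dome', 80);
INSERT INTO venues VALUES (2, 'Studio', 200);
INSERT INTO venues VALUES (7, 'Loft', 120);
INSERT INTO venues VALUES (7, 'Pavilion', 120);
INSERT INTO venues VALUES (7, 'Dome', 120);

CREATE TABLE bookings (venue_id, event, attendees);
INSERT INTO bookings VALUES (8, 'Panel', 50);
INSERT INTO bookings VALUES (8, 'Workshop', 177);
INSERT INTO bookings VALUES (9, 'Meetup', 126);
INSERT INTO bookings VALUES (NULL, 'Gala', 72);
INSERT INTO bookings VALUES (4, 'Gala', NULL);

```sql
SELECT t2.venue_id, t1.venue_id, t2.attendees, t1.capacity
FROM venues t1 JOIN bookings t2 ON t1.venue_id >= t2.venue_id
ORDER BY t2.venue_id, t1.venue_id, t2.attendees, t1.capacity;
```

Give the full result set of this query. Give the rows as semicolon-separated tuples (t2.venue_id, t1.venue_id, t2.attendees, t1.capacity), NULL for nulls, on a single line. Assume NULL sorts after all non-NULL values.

(4, 6, NULL, 80); (4, 7, NULL, 120); (4, 7, NULL, 120); (4, 7, NULL, 120)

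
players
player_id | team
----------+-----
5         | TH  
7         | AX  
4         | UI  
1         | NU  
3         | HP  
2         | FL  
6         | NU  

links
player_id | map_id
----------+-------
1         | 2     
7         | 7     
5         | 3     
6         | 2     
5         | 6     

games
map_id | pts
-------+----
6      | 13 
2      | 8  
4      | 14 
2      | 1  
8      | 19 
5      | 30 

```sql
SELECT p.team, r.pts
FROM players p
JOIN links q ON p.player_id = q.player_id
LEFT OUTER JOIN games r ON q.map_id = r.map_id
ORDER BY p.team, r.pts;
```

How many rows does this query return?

7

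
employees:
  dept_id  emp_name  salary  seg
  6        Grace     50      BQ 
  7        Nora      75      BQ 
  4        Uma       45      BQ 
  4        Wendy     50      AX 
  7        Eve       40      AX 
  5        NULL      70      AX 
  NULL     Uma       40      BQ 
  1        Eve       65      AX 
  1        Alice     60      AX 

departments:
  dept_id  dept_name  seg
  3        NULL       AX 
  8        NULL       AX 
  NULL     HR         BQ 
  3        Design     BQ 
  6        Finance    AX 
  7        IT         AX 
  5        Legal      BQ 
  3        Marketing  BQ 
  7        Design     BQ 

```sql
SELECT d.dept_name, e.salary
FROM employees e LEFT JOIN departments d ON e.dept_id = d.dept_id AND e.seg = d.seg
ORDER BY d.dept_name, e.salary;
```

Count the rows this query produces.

9

LEFT JOIN keeps every row from `employees`; unmatched rows get NULL for `departments`'s columns.
Matching on e.dept_id = d.dept_id AND e.seg = d.seg. A NULL in a compared column never satisfies the condition.
- e[0] dept_id=6, seg=BQ → no match; kept with NULLs on the d side.
- e[1] dept_id=7, seg=BQ → 1 match(es) in d → 1 row(s).
- e[2] dept_id=4, seg=BQ → no match; kept with NULLs on the d side.
- e[3] dept_id=4, seg=AX → no match; kept with NULLs on the d side.
- e[4] dept_id=7, seg=AX → 1 match(es) in d → 1 row(s).
- e[5] dept_id=5, seg=AX → no match; kept with NULLs on the d side.
- e[6] dept_id=NULL, seg=BQ → no match; kept with NULLs on the d side.
- e[7] dept_id=1, seg=AX → no match; kept with NULLs on the d side.
- e[8] dept_id=1, seg=AX → no match; kept with NULLs on the d side.
Total: 2 matched + 7 padded = 9 rows.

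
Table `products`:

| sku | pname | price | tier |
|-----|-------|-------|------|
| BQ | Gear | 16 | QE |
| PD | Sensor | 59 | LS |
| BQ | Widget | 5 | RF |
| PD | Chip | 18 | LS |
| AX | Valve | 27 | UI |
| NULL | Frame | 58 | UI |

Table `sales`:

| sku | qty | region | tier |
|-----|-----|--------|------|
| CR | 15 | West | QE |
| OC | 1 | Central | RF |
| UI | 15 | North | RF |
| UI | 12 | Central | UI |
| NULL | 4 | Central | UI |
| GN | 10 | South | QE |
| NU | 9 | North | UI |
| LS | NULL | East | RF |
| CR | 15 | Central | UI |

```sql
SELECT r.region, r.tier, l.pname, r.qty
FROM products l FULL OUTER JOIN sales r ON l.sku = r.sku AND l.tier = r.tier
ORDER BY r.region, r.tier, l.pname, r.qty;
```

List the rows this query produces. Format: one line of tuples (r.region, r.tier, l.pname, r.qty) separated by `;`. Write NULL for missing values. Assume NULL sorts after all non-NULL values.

(Central, RF, NULL, 1); (Central, UI, NULL, 4); (Central, UI, NULL, 12); (Central, UI, NULL, 15); (East, RF, NULL, NULL); (North, RF, NULL, 15); (North, UI, NULL, 9); (South, QE, NULL, 10); (West, QE, NULL, 15); (NULL, NULL, Chip, NULL); (NULL, NULL, Frame, NULL); (NULL, NULL, Gear, NULL); (NULL, NULL, Sensor, NULL); (NULL, NULL, Valve, NULL); (NULL, NULL, Widget, NULL)

FULL OUTER JOIN keeps every row from both sides; unmatched rows get NULL for the other side's columns.
Matching on l.sku = r.sku AND l.tier = r.tier. A NULL in a compared column never satisfies the condition.
Matched pairs: 0; unmatched l rows kept: 6; unmatched r rows kept: 9.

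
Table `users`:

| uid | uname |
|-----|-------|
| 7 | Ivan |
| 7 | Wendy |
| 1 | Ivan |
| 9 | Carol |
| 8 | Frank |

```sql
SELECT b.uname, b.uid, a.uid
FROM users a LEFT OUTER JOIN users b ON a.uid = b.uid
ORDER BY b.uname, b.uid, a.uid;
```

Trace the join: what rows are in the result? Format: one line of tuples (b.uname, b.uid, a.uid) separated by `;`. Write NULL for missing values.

LEFT JOIN keeps every row from `users a`; unmatched rows get NULL for `users b`'s columns.
Matching on a.uid = b.uid.
Matched pairs: 7; unmatched a rows kept: 0.

(Carol, 9, 9); (Frank, 8, 8); (Ivan, 1, 1); (Ivan, 7, 7); (Ivan, 7, 7); (Wendy, 7, 7); (Wendy, 7, 7)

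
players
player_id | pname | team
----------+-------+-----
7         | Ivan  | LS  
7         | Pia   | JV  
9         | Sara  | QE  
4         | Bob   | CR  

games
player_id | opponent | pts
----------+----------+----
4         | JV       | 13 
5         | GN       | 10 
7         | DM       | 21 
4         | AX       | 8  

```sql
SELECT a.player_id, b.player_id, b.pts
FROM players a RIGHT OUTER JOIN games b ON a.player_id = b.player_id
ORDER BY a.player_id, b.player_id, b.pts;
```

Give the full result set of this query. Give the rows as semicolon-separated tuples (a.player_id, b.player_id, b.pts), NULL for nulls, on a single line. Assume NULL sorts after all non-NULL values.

(4, 4, 8); (4, 4, 13); (7, 7, 21); (7, 7, 21); (NULL, 5, 10)

RIGHT JOIN keeps every row from `games`; unmatched rows get NULL for `players`'s columns.
Matching on a.player_id = b.player_id.
Matched pairs: 4; unmatched b rows kept: 1.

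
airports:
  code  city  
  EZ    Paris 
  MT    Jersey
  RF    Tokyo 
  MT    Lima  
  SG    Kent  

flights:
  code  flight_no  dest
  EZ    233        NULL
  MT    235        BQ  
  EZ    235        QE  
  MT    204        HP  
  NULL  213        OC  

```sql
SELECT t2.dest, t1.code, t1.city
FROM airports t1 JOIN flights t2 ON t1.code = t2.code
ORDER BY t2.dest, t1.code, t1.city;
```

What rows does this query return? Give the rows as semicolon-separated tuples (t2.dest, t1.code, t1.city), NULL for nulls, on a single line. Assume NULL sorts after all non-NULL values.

(BQ, MT, Jersey); (BQ, MT, Lima); (HP, MT, Jersey); (HP, MT, Lima); (QE, EZ, Paris); (NULL, EZ, Paris)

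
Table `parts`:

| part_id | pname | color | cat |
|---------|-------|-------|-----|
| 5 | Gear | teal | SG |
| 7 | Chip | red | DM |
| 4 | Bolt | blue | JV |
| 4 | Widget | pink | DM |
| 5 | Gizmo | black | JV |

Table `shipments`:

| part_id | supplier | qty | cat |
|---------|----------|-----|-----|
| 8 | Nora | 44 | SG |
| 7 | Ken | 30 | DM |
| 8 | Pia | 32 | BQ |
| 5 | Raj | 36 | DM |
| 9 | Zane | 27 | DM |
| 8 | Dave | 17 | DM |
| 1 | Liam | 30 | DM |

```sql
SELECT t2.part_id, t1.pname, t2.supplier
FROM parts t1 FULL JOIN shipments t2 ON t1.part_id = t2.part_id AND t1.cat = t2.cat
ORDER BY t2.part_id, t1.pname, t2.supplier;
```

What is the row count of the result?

11

FULL OUTER JOIN keeps every row from both sides; unmatched rows get NULL for the other side's columns.
Matching on t1.part_id = t2.part_id AND t1.cat = t2.cat.
Matched pairs: 1; unmatched t1 rows kept: 4; unmatched t2 rows kept: 6.
Total: 1 matched + 10 padded = 11 rows.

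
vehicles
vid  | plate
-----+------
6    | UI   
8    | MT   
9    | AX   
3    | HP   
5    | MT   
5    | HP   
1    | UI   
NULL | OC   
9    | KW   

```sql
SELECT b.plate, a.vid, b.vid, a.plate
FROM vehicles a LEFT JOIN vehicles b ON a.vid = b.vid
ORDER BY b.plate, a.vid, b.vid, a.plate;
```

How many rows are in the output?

LEFT JOIN keeps every row from `vehicles a`; unmatched rows get NULL for `vehicles b`'s columns.
Matching on a.vid = b.vid. A NULL in a compared column never satisfies the condition.
- vid=6: 1 matching b row(s), so 1 row(s) emitted.
- vid=8: 1 matching b row(s), so 1 row(s) emitted.
- vid=9: 2 matching b row(s), so 2 row(s) emitted.
- vid=3: 1 matching b row(s), so 1 row(s) emitted.
- vid=5: 2 matching b row(s), so 2 row(s) emitted.
- vid=5: 2 matching b row(s), so 2 row(s) emitted.
- vid=1: 1 matching b row(s), so 1 row(s) emitted.
- vid=NULL: no b row matches, row kept with b columns NULL.
- vid=9: 2 matching b row(s), so 2 row(s) emitted.
Total: 12 matched + 1 padded = 13 rows.

13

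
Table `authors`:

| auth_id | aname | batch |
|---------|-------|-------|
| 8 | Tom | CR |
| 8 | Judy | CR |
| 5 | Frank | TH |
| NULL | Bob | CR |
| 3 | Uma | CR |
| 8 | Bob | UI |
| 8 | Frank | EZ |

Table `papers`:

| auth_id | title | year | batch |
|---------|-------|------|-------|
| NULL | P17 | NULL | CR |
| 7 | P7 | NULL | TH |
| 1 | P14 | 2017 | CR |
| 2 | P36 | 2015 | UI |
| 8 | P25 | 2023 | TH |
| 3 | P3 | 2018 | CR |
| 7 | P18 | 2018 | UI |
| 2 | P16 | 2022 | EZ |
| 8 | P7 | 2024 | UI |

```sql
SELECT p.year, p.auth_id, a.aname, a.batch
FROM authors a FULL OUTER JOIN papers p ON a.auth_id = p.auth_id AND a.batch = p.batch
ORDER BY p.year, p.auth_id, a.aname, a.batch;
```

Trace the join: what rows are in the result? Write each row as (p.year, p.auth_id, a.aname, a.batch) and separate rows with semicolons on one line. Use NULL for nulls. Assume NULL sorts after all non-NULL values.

(2015, 2, NULL, NULL); (2017, 1, NULL, NULL); (2018, 3, Uma, CR); (2018, 7, NULL, NULL); (2022, 2, NULL, NULL); (2023, 8, NULL, NULL); (2024, 8, Bob, UI); (NULL, 7, NULL, NULL); (NULL, NULL, Bob, CR); (NULL, NULL, Frank, EZ); (NULL, NULL, Frank, TH); (NULL, NULL, Judy, CR); (NULL, NULL, Tom, CR); (NULL, NULL, NULL, NULL)

FULL OUTER JOIN keeps every row from both sides; unmatched rows get NULL for the other side's columns.
Matching on a.auth_id = p.auth_id AND a.batch = p.batch. A NULL in a compared column never satisfies the condition.
- auth_id=8, batch=CR: no p row matches, row kept with p columns NULL.
- auth_id=8, batch=CR: no p row matches, row kept with p columns NULL.
- auth_id=5, batch=TH: no p row matches, row kept with p columns NULL.
- auth_id=NULL, batch=CR: no p row matches, row kept with p columns NULL.
- auth_id=3, batch=CR: 1 matching p row(s), so 1 row(s) emitted.
- auth_id=8, batch=UI: 1 matching p row(s), so 1 row(s) emitted.
- auth_id=8, batch=EZ: no p row matches, row kept with p columns NULL.
- 7 row(s) from p found no a partner → padded with NULL.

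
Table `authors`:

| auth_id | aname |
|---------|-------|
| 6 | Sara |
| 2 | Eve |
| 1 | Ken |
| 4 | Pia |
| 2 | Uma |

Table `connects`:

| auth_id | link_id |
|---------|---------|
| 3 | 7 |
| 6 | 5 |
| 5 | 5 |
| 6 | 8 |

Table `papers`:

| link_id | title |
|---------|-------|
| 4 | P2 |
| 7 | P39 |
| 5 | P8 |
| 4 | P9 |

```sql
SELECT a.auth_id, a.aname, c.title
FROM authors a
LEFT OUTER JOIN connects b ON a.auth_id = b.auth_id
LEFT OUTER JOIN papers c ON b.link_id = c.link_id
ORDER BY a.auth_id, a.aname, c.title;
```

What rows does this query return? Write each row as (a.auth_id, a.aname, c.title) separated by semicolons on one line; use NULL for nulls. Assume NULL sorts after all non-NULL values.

Evaluate left to right. First `authors a LEFT JOIN connects b` on auth_id: 6 row(s).
Then LEFT JOIN `papers c` on link_id: each of those 6 rows is kept; rows whose b.link_id has no match in c get NULL for c's columns.

(1, Ken, NULL); (2, Eve, NULL); (2, Uma, NULL); (4, Pia, NULL); (6, Sara, P8); (6, Sara, NULL)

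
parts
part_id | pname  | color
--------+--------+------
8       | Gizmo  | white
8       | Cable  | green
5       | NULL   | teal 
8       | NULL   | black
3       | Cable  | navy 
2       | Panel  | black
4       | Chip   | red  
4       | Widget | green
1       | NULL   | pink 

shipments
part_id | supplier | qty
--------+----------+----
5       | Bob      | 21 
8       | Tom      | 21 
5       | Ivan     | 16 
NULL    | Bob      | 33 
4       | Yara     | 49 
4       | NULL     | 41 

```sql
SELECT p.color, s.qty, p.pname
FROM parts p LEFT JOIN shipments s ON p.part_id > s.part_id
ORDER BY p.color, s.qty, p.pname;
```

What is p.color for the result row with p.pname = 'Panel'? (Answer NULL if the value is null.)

LEFT JOIN keeps every row from `parts`; unmatched rows get NULL for `shipments`'s columns.
Matching on p.part_id > s.part_id. A NULL in a compared column never satisfies the condition.
Matched pairs: 14; unmatched p rows kept: 5.

black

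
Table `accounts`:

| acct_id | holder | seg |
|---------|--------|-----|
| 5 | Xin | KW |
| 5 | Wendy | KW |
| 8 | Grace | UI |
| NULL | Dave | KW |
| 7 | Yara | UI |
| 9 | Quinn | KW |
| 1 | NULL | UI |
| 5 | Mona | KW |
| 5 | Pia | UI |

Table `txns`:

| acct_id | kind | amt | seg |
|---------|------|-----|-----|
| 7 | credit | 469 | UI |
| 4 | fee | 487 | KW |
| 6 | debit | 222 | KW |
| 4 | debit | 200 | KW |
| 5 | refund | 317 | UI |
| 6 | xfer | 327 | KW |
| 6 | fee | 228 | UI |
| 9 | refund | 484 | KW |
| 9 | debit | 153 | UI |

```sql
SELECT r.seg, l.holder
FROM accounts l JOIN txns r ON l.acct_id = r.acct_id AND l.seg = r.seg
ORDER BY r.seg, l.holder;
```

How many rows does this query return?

INNER JOIN keeps only pairs where the ON condition holds.
Matching on l.acct_id = r.acct_id AND l.seg = r.seg. A NULL in a compared column never satisfies the condition.
Matched pairs: 3.
Total: 3 rows.

3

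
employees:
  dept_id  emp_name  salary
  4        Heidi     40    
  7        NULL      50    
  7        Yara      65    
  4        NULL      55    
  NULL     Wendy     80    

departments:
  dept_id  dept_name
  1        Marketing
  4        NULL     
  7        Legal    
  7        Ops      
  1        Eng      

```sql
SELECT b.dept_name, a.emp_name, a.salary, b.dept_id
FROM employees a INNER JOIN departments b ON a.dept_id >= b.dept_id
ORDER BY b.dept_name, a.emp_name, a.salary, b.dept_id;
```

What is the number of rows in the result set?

INNER JOIN keeps only pairs where the ON condition holds.
Matching on a.dept_id >= b.dept_id. A NULL in a compared column never satisfies the condition.
Matched pairs: 16.
Total: 16 rows.

16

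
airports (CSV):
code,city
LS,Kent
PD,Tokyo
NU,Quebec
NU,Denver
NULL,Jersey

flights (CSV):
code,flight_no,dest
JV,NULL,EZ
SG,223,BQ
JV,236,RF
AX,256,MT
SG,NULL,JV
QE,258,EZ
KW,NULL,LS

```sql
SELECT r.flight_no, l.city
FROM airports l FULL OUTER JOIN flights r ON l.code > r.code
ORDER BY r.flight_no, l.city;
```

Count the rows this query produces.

FULL OUTER JOIN keeps every row from both sides; unmatched rows get NULL for the other side's columns.
Matching on l.code > r.code. A NULL in a compared column never satisfies the condition.
- l (code=LS) pairs with 4 row(s) of r.
- l (code=PD) pairs with 4 row(s) of r.
- l (code=NU) pairs with 4 row(s) of r.
- l (code=NU) pairs with 4 row(s) of r.
- l (code=NULL) has no partner → padded with NULL.
- plus 3 unmatched r row(s), each kept with NULL l columns.
Total: 16 matched + 4 padded = 20 rows.

20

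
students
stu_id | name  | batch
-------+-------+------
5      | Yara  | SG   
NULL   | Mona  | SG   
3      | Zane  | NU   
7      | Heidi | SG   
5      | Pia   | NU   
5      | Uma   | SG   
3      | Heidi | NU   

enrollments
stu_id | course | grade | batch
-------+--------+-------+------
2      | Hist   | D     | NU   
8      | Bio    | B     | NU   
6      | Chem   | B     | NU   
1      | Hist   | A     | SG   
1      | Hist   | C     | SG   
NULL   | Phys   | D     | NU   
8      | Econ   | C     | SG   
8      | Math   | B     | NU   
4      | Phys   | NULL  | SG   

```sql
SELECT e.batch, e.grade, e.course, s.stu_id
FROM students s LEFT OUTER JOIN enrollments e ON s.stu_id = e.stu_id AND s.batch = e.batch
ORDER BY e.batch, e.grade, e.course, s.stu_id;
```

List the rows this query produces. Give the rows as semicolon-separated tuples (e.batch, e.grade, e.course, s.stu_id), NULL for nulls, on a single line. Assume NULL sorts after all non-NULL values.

LEFT JOIN keeps every row from `students`; unmatched rows get NULL for `enrollments`'s columns.
Matching on s.stu_id = e.stu_id AND s.batch = e.batch. A NULL in a compared column never satisfies the condition.
Matched pairs: 0; unmatched s rows kept: 7.

(NULL, NULL, NULL, 3); (NULL, NULL, NULL, 3); (NULL, NULL, NULL, 5); (NULL, NULL, NULL, 5); (NULL, NULL, NULL, 5); (NULL, NULL, NULL, 7); (NULL, NULL, NULL, NULL)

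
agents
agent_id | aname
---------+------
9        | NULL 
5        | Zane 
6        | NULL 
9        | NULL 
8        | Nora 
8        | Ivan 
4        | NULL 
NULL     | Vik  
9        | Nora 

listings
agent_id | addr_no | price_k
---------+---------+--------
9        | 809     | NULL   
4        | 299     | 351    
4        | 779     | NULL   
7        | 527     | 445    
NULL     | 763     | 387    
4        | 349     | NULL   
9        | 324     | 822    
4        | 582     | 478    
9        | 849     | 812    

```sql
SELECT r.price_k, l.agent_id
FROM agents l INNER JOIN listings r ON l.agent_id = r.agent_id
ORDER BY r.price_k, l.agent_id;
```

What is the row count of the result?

13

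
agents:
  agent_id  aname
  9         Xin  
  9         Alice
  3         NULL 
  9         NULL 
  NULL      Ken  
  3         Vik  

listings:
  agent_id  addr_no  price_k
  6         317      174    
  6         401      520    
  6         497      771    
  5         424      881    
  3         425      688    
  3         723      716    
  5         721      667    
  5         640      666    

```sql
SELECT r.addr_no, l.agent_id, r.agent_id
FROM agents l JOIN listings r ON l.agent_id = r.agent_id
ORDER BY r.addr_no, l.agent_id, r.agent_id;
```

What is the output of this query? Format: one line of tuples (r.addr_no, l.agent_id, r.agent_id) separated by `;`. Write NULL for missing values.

INNER JOIN keeps only pairs where the ON condition holds.
Matching on l.agent_id = r.agent_id. A NULL in a compared column never satisfies the condition.
- l row (agent_id=9): no match → dropped.
- l row (agent_id=9): no match → dropped.
- l row (agent_id=3): matches 2 r row(s) → 2 output row(s).
- l row (agent_id=9): no match → dropped.
- l row (agent_id=NULL): no match → dropped.
- l row (agent_id=3): matches 2 r row(s) → 2 output row(s).
After projecting and ordering:
r.addr_no | l.agent_id | r.agent_id
425 | 3 | 3
425 | 3 | 3
723 | 3 | 3
723 | 3 | 3

(425, 3, 3); (425, 3, 3); (723, 3, 3); (723, 3, 3)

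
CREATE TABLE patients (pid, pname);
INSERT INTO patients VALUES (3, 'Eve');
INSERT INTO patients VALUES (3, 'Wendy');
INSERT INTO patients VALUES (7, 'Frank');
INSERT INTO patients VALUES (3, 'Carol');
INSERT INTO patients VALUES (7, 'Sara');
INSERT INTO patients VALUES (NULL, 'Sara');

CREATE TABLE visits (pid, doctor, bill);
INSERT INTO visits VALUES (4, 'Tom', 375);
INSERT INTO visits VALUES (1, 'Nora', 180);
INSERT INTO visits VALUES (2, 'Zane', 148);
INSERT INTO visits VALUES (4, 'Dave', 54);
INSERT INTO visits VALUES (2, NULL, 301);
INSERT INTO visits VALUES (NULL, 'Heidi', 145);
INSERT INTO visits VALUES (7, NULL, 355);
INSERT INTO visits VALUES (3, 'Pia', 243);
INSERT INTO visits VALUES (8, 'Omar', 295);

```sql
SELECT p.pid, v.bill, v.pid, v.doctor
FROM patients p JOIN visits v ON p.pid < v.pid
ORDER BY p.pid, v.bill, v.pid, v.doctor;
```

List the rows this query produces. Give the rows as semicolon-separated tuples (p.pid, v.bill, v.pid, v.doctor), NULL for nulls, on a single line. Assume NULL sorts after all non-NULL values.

INNER JOIN keeps only pairs where the ON condition holds.
Matching on p.pid < v.pid. A NULL in a compared column never satisfies the condition.
- p row (pid=3): matches 4 v row(s) → 4 output row(s).
- p row (pid=3): matches 4 v row(s) → 4 output row(s).
- p row (pid=7): matches 1 v row(s) → 1 output row(s).
- p row (pid=3): matches 4 v row(s) → 4 output row(s).
- p row (pid=7): matches 1 v row(s) → 1 output row(s).
- p row (pid=NULL): no match → dropped.

(3, 54, 4, Dave); (3, 54, 4, Dave); (3, 54, 4, Dave); (3, 295, 8, Omar); (3, 295, 8, Omar); (3, 295, 8, Omar); (3, 355, 7, NULL); (3, 355, 7, NULL); (3, 355, 7, NULL); (3, 375, 4, Tom); (3, 375, 4, Tom); (3, 375, 4, Tom); (7, 295, 8, Omar); (7, 295, 8, Omar)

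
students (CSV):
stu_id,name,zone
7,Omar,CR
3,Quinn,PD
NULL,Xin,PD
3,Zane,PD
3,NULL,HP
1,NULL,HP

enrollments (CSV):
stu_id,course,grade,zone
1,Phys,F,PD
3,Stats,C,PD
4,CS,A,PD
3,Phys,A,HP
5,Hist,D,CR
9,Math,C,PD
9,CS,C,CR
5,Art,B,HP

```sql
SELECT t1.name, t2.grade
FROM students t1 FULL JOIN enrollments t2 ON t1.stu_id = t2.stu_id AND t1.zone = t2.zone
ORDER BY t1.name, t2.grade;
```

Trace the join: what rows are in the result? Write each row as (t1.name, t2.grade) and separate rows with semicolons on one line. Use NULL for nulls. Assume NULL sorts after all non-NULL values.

(Omar, NULL); (Quinn, C); (Xin, NULL); (Zane, C); (NULL, A); (NULL, A); (NULL, B); (NULL, C); (NULL, C); (NULL, D); (NULL, F); (NULL, NULL)

FULL OUTER JOIN keeps every row from both sides; unmatched rows get NULL for the other side's columns.
Matching on t1.stu_id = t2.stu_id AND t1.zone = t2.zone. A NULL in a compared column never satisfies the condition.
Matched pairs: 3; unmatched t1 rows kept: 3; unmatched t2 rows kept: 6.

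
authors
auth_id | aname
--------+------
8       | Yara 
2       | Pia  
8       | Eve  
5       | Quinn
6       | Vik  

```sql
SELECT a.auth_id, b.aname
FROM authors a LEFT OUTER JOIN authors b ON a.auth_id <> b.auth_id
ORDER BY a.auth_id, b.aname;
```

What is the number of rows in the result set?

18

LEFT JOIN keeps every row from `authors a`; unmatched rows get NULL for `authors b`'s columns.
Matching on a.auth_id <> b.auth_id.
- a[0] auth_id=8 → 3 match(es) in b → 3 row(s).
- a[1] auth_id=2 → 4 match(es) in b → 4 row(s).
- a[2] auth_id=8 → 3 match(es) in b → 3 row(s).
- a[3] auth_id=5 → 4 match(es) in b → 4 row(s).
- a[4] auth_id=6 → 4 match(es) in b → 4 row(s).
Total: 18 rows.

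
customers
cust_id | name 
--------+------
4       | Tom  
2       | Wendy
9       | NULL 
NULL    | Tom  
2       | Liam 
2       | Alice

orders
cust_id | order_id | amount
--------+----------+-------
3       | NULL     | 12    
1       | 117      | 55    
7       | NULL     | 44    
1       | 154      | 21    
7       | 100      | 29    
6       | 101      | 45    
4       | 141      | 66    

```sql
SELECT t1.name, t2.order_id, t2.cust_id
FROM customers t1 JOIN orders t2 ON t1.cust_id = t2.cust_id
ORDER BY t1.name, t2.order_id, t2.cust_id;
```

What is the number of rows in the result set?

INNER JOIN keeps only pairs where the ON condition holds.
Matching on t1.cust_id = t2.cust_id. A NULL in a compared column never satisfies the condition.
Matched pairs: 1.
Total: 1 rows.

1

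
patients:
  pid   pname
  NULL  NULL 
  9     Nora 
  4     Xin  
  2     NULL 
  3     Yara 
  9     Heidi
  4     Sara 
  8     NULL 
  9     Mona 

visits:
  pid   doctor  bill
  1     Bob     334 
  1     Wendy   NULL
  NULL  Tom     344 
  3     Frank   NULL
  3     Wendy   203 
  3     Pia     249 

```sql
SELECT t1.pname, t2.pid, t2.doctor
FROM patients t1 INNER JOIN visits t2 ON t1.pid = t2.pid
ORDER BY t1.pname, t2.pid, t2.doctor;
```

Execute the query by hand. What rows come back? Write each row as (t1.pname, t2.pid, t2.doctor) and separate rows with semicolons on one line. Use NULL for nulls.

(Yara, 3, Frank); (Yara, 3, Pia); (Yara, 3, Wendy)

INNER JOIN keeps only pairs where the ON condition holds.
Matching on t1.pid = t2.pid. A NULL in a compared column never satisfies the condition.
Matched pairs: 3.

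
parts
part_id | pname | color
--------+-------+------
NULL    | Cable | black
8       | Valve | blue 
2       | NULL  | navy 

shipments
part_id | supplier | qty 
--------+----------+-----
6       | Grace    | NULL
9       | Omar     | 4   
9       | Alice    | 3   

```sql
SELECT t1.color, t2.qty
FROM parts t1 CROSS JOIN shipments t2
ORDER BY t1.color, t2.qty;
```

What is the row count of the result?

CROSS JOIN pairs every row of `parts` with every row of `shipments`: 3 × 3 = 9 rows.

9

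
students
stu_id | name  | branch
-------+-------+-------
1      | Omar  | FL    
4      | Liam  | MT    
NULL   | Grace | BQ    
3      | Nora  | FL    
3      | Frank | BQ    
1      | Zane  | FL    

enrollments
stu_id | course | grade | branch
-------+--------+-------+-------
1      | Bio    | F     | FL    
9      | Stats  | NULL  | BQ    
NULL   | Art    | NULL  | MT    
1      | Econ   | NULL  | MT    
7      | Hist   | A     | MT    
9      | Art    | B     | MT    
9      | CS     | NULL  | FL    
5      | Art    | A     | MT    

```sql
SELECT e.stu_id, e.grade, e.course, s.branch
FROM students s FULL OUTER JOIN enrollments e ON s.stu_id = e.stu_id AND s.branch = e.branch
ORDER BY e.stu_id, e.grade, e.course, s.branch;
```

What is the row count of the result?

FULL OUTER JOIN keeps every row from both sides; unmatched rows get NULL for the other side's columns.
Matching on s.stu_id = e.stu_id AND s.branch = e.branch. A NULL in a compared column never satisfies the condition.
- s row (stu_id=1, branch=FL): matches 1 e row(s) → 1 output row(s).
- s row (stu_id=4, branch=MT): no match → kept, e columns NULL.
- s row (stu_id=NULL, branch=BQ): no match → kept, e columns NULL.
- s row (stu_id=3, branch=FL): no match → kept, e columns NULL.
- s row (stu_id=3, branch=BQ): no match → kept, e columns NULL.
- s row (stu_id=1, branch=FL): matches 1 e row(s) → 1 output row(s).
- 7 e row(s) had no s match → kept, s columns NULL.
Total: 2 matched + 11 padded = 13 rows.

13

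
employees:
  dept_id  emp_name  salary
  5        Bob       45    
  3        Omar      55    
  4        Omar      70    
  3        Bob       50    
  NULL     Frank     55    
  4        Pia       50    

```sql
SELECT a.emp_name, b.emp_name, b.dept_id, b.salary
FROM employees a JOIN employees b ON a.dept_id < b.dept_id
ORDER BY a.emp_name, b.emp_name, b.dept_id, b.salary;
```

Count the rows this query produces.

INNER JOIN keeps only pairs where the ON condition holds.
Matching on a.dept_id < b.dept_id. A NULL in a compared column never satisfies the condition.
- a row (dept_id=5): no match → dropped.
- a row (dept_id=3): matches 3 b row(s) → 3 output row(s).
- a row (dept_id=4): matches 1 b row(s) → 1 output row(s).
- a row (dept_id=3): matches 3 b row(s) → 3 output row(s).
- a row (dept_id=NULL): no match → dropped.
- a row (dept_id=4): matches 1 b row(s) → 1 output row(s).
Total: 8 rows.

8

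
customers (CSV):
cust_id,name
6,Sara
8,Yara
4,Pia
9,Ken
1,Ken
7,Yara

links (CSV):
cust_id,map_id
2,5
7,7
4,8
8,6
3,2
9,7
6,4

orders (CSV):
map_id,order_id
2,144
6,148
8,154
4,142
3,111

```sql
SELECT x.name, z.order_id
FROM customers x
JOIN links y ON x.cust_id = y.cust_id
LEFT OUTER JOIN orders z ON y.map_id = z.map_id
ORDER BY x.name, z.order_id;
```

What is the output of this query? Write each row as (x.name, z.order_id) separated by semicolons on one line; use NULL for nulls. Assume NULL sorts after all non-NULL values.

Joins associate left-to-right: customers INNER JOIN links on cust_id gives 5 intermediate row(s).
Then LEFT JOIN `orders z` on map_id: each of those 5 rows is kept; rows whose y.map_id has no match in z get NULL for z's columns.

(Ken, NULL); (Pia, 154); (Sara, 142); (Yara, 148); (Yara, NULL)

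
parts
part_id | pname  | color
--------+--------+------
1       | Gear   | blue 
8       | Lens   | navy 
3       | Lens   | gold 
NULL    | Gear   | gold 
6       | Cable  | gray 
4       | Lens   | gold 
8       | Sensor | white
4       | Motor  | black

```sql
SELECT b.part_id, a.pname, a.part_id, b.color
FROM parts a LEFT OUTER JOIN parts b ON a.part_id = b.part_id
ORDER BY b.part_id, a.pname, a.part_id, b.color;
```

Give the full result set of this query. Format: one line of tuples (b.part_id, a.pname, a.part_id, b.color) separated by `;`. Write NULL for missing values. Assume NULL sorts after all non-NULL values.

LEFT JOIN keeps every row from `parts a`; unmatched rows get NULL for `parts b`'s columns.
Matching on a.part_id = b.part_id. A NULL in a compared column never satisfies the condition.
Matched pairs: 11; unmatched a rows kept: 1.

(1, Gear, 1, blue); (3, Lens, 3, gold); (4, Lens, 4, black); (4, Lens, 4, gold); (4, Motor, 4, black); (4, Motor, 4, gold); (6, Cable, 6, gray); (8, Lens, 8, navy); (8, Lens, 8, white); (8, Sensor, 8, navy); (8, Sensor, 8, white); (NULL, Gear, NULL, NULL)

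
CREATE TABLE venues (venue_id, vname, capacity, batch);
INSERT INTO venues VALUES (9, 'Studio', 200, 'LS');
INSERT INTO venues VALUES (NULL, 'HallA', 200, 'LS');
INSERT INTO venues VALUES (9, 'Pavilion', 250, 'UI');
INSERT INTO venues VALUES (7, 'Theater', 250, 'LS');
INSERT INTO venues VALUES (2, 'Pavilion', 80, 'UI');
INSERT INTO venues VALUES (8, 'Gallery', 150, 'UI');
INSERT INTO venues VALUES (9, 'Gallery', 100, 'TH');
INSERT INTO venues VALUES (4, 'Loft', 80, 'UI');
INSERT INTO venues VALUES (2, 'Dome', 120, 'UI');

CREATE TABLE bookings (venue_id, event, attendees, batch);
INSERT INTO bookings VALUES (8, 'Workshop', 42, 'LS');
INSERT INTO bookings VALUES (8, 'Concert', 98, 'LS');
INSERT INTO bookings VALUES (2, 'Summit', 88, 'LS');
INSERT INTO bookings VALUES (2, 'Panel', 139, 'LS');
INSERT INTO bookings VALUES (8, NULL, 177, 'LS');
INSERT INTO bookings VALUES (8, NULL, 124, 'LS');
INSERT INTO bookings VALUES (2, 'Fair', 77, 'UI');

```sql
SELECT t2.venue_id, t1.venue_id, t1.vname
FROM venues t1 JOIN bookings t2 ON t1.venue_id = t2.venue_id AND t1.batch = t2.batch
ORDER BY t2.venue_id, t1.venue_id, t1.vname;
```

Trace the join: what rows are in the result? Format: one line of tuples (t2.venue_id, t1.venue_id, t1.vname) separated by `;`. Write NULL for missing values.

INNER JOIN keeps only pairs where the ON condition holds.
Matching on t1.venue_id = t2.venue_id AND t1.batch = t2.batch. A NULL in a compared column never satisfies the condition.
Matched pairs: 2.

(2, 2, Dome); (2, 2, Pavilion)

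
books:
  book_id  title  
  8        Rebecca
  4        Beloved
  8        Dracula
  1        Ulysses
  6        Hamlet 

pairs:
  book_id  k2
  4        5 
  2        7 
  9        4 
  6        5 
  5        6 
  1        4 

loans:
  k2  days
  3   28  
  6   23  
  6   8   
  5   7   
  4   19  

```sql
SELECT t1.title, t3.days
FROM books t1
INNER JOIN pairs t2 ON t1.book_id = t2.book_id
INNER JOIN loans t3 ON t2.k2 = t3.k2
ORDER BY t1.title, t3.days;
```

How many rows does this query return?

Step 1 — t1 INNER JOIN t2 on book_id → 3 row(s).
Then INNER JOIN `loans t3` on k2: keep only rows whose t2.k2 appears in t3.
Result: 3 row(s).

3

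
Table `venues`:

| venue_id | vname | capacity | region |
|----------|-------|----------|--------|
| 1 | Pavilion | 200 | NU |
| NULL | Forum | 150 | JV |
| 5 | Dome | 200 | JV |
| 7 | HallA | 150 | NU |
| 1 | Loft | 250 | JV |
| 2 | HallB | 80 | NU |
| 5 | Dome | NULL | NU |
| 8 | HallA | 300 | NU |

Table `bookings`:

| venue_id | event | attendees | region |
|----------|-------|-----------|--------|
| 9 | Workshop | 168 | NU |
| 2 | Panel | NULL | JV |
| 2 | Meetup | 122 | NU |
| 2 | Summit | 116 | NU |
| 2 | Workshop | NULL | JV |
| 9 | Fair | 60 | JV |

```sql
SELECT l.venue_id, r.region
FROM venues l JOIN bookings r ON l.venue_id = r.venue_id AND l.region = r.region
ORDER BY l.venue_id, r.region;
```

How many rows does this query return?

2

INNER JOIN keeps only pairs where the ON condition holds.
Matching on l.venue_id = r.venue_id AND l.region = r.region. A NULL in a compared column never satisfies the condition.
Matched pairs: 2.
Total: 2 rows.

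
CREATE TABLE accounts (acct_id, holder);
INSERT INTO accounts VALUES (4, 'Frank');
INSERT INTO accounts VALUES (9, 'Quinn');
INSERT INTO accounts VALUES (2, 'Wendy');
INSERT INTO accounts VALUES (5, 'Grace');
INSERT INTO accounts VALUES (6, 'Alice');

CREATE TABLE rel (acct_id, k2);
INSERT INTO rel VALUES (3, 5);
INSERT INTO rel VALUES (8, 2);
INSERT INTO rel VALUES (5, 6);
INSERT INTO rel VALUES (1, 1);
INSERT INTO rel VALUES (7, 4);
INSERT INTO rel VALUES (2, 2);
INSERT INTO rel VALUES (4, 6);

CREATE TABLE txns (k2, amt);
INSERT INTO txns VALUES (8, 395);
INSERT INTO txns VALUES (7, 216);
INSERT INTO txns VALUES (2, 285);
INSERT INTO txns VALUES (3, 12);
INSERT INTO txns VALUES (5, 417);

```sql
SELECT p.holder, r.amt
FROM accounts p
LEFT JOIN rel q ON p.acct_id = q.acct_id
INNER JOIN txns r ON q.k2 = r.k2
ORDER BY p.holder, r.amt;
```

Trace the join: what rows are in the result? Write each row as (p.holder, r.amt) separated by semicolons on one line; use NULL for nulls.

Step 1 — p LEFT JOIN q on acct_id → 5 row(s).
Then INNER JOIN `txns r` on k2: keep only rows whose q.k2 appears in r.

(Wendy, 285)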